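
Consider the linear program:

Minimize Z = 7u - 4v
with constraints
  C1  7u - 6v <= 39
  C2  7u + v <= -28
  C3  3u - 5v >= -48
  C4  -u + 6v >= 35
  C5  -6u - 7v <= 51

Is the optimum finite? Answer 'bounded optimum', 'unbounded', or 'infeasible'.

Corner points and Z = 7u - 4v:
  (-94/19, 126/19) → Z = -1162/19
  (-203/43, 217/43) → Z = -2289/43
  (-113/13, 57/13) → Z = -1019/13
The feasible region has finitely many vertices and no improving ray; the minimum is -1019/13 at (-113/13, 57/13).

bounded optimum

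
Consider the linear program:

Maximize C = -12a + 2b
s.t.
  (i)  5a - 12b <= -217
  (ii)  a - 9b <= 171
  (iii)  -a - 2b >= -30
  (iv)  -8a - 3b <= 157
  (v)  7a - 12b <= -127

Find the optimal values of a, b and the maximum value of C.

a = -404/13, b = 397/13, maximum C = 434

Feasible corners and C = -12a + 2b:
  (-37/11, 367/22) → C = 811/11
  (-845/37, 317/37) → C = 10774/37
  (-404/13, 397/13) → C = 434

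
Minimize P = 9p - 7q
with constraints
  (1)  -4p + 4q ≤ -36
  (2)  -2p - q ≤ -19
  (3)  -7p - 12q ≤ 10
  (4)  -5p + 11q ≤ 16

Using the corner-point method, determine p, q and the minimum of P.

p = 28/3, q = 1/3, minimum P = 245/3

Corner points and P = 9p - 7q:
  (28/3, 1/3) → P = 245/3
  (115/6, 61/6) → P = 304/3
  (14, -9) → P = 189
The feasible region is unbounded (it extends along (12, -7), (11, 5)), but P strictly increases along every unbounded feasible direction, so there is no improving ray and the minimum is attained at a vertex.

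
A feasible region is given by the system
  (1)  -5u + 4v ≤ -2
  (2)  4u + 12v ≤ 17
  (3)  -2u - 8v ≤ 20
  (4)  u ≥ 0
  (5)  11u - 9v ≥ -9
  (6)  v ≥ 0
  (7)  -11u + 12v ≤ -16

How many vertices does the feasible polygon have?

3

Intersecting each pair of boundary lines and keeping only the points that satisfy every inequality leaves:
  (17/4, 0)
  (11/5, 41/60)
  (16/11, 0)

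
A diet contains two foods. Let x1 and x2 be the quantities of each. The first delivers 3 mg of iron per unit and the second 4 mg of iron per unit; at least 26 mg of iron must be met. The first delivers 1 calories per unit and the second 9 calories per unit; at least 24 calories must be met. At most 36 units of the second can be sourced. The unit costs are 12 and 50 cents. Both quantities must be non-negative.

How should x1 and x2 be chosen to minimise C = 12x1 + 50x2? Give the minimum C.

Corner points and C = 12x1 + 50x2:
  (0, 13/2) → C = 325
  (0, 36) → C = 1800
  (24, 0) → C = 288
  (6, 2) → C = 172
The feasible region is unbounded (it extends along (1, 0)), but C strictly increases along every unbounded feasible direction, so there is no improving ray and the minimum is attained at a vertex.

The binding constraints are 3x1 + 4x2 = 26 and x1 + 9x2 = 24.
Solving simultaneously gives x1 = 6, x2 = 2.

x1 = 6, x2 = 2, minimum C = 172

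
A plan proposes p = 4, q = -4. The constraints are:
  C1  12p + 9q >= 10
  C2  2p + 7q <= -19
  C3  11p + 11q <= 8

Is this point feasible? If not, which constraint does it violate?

C1: 12 ≥ 10 ✓
C2: -20 ≤ -19 ✓
C3: 0 ≤ 8 ✓

feasible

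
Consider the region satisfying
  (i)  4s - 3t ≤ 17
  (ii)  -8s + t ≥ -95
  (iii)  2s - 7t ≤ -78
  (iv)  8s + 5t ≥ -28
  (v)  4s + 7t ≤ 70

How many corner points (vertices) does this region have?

3

Of the 10 pairwise boundary intersections, those satisfying every inequality are:
  (-293/33, 284/33)
  (-4/3, 226/21)
  (-91/6, 56/3)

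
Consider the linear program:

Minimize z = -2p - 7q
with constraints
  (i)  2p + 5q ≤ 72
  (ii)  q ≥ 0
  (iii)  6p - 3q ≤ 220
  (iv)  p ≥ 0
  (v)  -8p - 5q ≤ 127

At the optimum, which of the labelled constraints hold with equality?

(i) and (iv)

Feasible corners and z = -2p - 7q:
  (36, 0) → z = -72
  (0, 72/5) → z = -504/5
  (0, 0) → z = 0

The minimum is at (0, 72/5). Substituting into each constraint, equality holds for (i) and (iv); the remaining constraints have slack.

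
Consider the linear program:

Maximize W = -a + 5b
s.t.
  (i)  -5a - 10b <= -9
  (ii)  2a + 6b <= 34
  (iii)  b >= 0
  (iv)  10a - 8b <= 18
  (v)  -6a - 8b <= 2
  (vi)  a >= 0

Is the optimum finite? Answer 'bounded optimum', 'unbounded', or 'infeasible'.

bounded optimum

Feasible corners and W = -a + 5b:
  (9/5, 0) → W = -9/5
  (0, 9/10) → W = 9/2
  (5, 4) → W = 15
  (0, 17/3) → W = 85/3
The feasible region has finitely many vertices and no improving ray; the maximum is 85/3 at (0, 17/3).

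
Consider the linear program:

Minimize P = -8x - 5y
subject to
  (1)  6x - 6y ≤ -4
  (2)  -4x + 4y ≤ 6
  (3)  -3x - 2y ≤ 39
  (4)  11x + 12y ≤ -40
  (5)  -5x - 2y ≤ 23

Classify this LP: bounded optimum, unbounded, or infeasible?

Vertices and P = -8x - 5y:
  (-48/23, -98/69) → P = 1642/69
  (-73/21, -59/21) → P = 293/7
  (-58/23, -47/46) → P = 1163/46
  (-26/7, -31/14) → P = 571/14
The feasible region has finitely many vertices and no improving ray; the minimum is 1642/69 at (-48/23, -98/69).

bounded optimum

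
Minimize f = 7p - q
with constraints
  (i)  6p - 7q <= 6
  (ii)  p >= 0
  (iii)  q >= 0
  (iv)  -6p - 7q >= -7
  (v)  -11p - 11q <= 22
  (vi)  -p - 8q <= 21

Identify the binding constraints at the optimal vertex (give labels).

(ii) and (iv)

Feasible corners and f = 7p - q:
  (1, 0) → f = 7
  (13/12, 1/14) → f = 631/84
  (0, 0) → f = 0
  (0, 1) → f = -1

The minimum is at (0, 1). Substituting into each constraint, equality holds for (ii) and (iv); the remaining constraints have slack.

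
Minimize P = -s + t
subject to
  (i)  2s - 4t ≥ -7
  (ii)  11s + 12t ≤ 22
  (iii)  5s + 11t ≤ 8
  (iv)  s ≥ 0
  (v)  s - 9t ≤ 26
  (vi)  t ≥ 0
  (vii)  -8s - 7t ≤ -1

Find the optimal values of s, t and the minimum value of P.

Extreme points and P = -s + t:
  (0, 8/11) → P = 8/11
  (8/5, 0) → P = -8/5
  (0, 1/7) → P = 1/7
  (1/8, 0) → P = -1/8

s = 8/5, t = 0, minimum P = -8/5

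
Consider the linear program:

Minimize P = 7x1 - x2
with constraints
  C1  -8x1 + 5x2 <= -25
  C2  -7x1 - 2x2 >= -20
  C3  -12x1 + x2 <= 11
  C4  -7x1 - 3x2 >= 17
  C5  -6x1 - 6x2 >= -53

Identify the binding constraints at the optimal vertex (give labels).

C1 and C3

Feasible corners and P = 7x1 - x2:
  (-20/13, -97/13) → P = -43/13
  (-10/59, -311/59) → P = 241/59
  (94/7, -37) → P = 131
The feasible region is unbounded (it extends along (-1, -12), (2, -7)), but P strictly increases along every unbounded feasible direction, so there is no improving ray and the minimum is attained at a vertex.

The minimum is at (-20/13, -97/13). Substituting into each constraint, equality holds for C1 and C3; the remaining constraints have slack.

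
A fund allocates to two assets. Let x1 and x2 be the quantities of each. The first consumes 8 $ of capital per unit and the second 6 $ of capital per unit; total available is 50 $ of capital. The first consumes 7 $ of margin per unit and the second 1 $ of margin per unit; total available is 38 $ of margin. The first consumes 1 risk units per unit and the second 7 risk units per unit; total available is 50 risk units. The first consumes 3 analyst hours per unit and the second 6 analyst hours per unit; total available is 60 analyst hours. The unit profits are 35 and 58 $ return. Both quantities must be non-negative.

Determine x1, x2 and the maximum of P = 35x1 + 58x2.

Vertices and P = 35x1 + 58x2:
  (0, 0) → P = 0
  (0, 50/7) → P = 2900/7
  (38/7, 0) → P = 190
  (89/17, 23/17) → P = 4449/17
  (1, 7) → P = 441

The binding constraints are 8x1 + 6x2 = 50 and x1 + 7x2 = 50.
Solving simultaneously gives x1 = 1, x2 = 7.

x1 = 1, x2 = 7, maximum P = 441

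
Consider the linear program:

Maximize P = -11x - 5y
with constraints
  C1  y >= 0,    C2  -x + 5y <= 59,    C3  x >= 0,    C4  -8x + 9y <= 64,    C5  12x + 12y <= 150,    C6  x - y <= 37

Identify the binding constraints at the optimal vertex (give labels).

C1 and C3

Extreme points and P = -11x - 5y:
  (0, 0) → P = 0
  (25/2, 0) → P = -275/2
  (0, 64/9) → P = -320/9
  (97/34, 164/17) → P = -2707/34

The maximum is at (0, 0). Substituting into each constraint, equality holds for C1 and C3; the remaining constraints have slack.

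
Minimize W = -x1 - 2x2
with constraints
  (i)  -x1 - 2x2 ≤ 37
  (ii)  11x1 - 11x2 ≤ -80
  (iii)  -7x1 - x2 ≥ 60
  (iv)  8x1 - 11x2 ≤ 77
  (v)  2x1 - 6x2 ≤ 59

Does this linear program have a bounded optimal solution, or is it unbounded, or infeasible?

From the feasible point (-189/11, -109/11), moving in the direction (-1, 7) keeps every constraint satisfied while W decreases without bound.

unbounded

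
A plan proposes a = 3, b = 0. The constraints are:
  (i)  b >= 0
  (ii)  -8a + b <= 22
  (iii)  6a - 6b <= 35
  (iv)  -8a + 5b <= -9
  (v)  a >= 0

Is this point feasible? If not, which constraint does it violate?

(i): 0 ≥ 0 ✓
(ii): -24 ≤ 22 ✓
(iii): 18 ≤ 35 ✓
(iv): -24 ≤ -9 ✓
(v): 3 ≥ 0 ✓

feasible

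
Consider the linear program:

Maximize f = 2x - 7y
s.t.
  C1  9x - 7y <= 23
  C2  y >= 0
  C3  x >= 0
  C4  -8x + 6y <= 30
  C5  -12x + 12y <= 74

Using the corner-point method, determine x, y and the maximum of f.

Corner points and f = 2x - 7y:
  (23/9, 0) → f = 46/9
  (397/12, 157/4) → f = -2503/12
  (0, 0) → f = 0
  (0, 5) → f = -35
  (7/2, 29/3) → f = -182/3

At the optimal vertex, 9x - 7y = 23 and y = 0.
Solving simultaneously gives x = 23/9, y = 0.

x = 23/9, y = 0, maximum f = 46/9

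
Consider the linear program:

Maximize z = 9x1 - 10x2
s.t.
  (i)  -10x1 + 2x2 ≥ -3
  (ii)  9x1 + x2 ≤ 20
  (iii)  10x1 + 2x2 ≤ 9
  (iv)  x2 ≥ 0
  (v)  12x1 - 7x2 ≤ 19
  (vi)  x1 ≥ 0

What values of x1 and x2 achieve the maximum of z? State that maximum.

Corner points and z = 9x1 - 10x2:
  (3/5, 3/2) → z = -48/5
  (3/10, 0) → z = 27/10
  (0, 9/2) → z = -45
  (0, 0) → z = 0

x1 = 3/10, x2 = 0, maximum z = 27/10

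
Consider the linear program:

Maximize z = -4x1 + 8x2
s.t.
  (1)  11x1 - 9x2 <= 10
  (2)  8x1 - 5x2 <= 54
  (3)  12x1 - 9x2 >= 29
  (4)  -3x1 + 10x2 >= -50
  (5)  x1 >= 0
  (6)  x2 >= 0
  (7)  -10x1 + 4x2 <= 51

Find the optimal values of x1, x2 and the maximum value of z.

x1 = 341/12, x2 = 104/3, maximum z = 491/3

Extreme points and z = -4x1 + 8x2:
  (436/17, 514/17) → z = 2368/17
  (19, 199/9) → z = 908/9
  (341/12, 104/3) → z = 491/3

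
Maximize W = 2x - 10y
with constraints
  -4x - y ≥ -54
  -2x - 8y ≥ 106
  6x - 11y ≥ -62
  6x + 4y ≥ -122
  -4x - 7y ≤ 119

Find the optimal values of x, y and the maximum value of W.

x = 497/24, y = -173/6, maximum W = 1319/4

Corner points and W = 2x - 10y:
  (269/15, -266/15) → W = 1066/5
  (497/24, -173/6) → W = 1319/4
  (-35/3, -31/3) → W = 80

The binding constraints are -4x - y = -54 and -4x - 7y = 119.
Solving simultaneously gives x = 497/24, y = -173/6.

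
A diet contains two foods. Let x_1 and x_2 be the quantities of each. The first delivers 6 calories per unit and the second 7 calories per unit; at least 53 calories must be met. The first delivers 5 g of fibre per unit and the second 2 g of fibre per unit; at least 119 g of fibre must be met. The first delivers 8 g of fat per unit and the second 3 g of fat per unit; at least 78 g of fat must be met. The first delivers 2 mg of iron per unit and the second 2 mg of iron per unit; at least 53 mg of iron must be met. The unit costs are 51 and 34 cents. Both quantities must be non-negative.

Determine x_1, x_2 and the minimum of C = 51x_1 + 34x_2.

Vertices and C = 51x_1 + 34x_2:
  (0, 119/2) → C = 2023
  (53/2, 0) → C = 2703/2
  (22, 9/2) → C = 1275
The feasible region is unbounded (it extends along (0, 1), (1, 0)), but C strictly increases along every unbounded feasible direction, so there is no improving ray and the minimum is attained at a vertex.

x_1 = 22, x_2 = 9/2, minimum C = 1275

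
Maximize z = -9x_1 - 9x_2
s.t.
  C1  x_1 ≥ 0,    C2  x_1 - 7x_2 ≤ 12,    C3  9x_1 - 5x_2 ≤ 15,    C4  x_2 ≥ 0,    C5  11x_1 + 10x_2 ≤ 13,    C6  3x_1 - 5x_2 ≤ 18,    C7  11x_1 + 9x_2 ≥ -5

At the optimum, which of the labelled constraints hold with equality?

Extreme points and z = -9x_1 - 9x_2:
  (0, 0) → z = 0
  (0, 13/10) → z = -117/10
  (13/11, 0) → z = -117/11

The maximum is at (0, 0). Substituting into each constraint, equality holds for C1 and C4; the remaining constraints have slack.

C1 and C4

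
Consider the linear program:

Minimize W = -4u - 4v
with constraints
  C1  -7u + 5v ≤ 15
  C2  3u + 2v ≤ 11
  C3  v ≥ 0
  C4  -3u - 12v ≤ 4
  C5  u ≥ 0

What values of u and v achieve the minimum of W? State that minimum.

Corner points and W = -4u - 4v:
  (25/29, 122/29) → W = -588/29
  (0, 3) → W = -12
  (11/3, 0) → W = -44/3
  (0, 0) → W = 0

u = 25/29, v = 122/29, minimum W = -588/29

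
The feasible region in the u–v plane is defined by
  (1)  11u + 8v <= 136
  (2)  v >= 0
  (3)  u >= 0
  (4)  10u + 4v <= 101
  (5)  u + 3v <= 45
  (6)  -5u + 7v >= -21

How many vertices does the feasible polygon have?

6

The feasible vertices (each the meet of two boundaries and inside every other half-plane) are:
  (22/3, 83/12)
  (48/25, 359/25)
  (0, 0)
  (21/5, 0)
  (0, 15)
  (791/90, 59/18)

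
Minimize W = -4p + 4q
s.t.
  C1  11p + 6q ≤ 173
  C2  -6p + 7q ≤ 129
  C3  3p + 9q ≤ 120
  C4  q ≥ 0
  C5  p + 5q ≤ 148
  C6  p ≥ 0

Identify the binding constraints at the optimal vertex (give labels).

Corner points and W = -4p + 4q:
  (31/3, 89/9) → W = -16/9
  (173/11, 0) → W = -692/11
  (0, 40/3) → W = 160/3
  (0, 0) → W = 0

The minimum is at (173/11, 0). Substituting into each constraint, equality holds for C1 and C4; the remaining constraints have slack.

C1 and C4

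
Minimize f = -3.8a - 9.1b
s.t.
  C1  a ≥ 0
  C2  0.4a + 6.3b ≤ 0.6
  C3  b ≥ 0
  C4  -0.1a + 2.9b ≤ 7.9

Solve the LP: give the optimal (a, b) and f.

a = 1.5, b = 0, minimum f = -5.7

Vertices and f = -3.8a - 9.1b:
  (0, 2/21) → f = -13/15
  (0, 0) → f = 0
  (3/2, 0) → f = -57/10

The binding constraints are 0.4a + 6.3b = 0.6 and b = 0.
Solving simultaneously gives a = 3/2, b = 0.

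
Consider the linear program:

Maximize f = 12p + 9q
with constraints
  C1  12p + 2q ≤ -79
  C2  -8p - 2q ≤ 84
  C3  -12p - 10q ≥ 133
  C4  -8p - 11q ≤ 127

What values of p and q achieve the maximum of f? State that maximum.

Extreme points and f = 12p + 9q:
  (-131/24, -27/4) → f = -505/4
  (-615/116, -223/29) → f = -3852/29
  (-41/4, -1) → f = -132
  (-335/36, -43/9) → f = -464/3

The binding constraints are 12p + 2q = -79 and -12p - 10q = 133.
Solving simultaneously gives p = -131/24, q = -27/4.

p = -131/24, q = -27/4, maximum f = -505/4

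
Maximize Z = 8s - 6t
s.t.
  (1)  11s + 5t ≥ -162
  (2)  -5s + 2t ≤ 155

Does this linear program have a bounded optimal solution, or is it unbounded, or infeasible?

From the feasible point (-1099/47, 895/47), moving in the direction (5, -11) keeps every constraint satisfied while Z increases without bound.

unbounded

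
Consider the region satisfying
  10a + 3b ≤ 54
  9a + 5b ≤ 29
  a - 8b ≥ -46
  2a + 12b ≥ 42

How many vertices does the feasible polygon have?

The feasible vertices (each the meet of two boundaries and inside every other half-plane) are:
  (2/77, 443/77)
  (69/49, 160/49)
  (-54/7, 67/14)

3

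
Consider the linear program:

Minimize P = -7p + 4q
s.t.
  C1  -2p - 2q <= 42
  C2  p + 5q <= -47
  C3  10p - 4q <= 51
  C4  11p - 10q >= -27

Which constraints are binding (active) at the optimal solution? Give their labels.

C1 and C3

Corner points and P = -7p + 4q:
  (-33/14, -261/14) → P = -813/14
  (-79/7, -68/7) → P = 281/7
  (67/54, -521/54) → P = -851/18
  (-121/13, -98/13) → P = 35

The minimum is at (-33/14, -261/14). Substituting into each constraint, equality holds for C1 and C3; the remaining constraints have slack.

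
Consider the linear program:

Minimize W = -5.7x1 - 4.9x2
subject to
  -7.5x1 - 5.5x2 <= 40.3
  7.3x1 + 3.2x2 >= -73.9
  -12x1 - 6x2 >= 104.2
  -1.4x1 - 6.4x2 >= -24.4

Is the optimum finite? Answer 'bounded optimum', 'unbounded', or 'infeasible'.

infeasible

The boundaries -7.5x1 - 5.5x2 = 40.3 and 7.3x1 + 3.2x2 = -73.9 meet at (-27749/1615, 26006/1615), but that point violates -1.4x1 - 6.4x2 ≥ -24.4. Every candidate vertex is excluded by some other constraint, so the feasible region is empty.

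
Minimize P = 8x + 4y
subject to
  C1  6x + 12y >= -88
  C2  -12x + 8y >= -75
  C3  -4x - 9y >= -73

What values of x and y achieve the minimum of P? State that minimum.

Corner points and P = 8x + 4y:
  (49/48, -251/32) → P = -557/24
  (-278, 395/3) → P = -5092/3
  (1259/140, 144/35) → P = 442/5

The binding constraints are 6x + 12y = -88 and -4x - 9y = -73.
Solving simultaneously gives x = -278, y = 395/3.

x = -278, y = 395/3, minimum P = -5092/3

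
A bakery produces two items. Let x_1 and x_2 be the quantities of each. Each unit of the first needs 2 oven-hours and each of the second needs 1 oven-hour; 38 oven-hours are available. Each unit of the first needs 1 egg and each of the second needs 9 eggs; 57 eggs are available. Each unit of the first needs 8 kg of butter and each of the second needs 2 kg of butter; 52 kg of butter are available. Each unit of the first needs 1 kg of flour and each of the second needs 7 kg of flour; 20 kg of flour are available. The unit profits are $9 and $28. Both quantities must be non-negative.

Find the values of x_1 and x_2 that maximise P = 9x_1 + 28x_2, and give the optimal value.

Corner points and P = 9x_1 + 28x_2:
  (0, 0) → P = 0
  (0, 20/7) → P = 80
  (13/2, 0) → P = 117/2
  (6, 2) → P = 110

The binding constraints are 8x_1 + 2x_2 = 52 and x_1 + 7x_2 = 20.
Solving simultaneously gives x_1 = 6, x_2 = 2.

x_1 = 6, x_2 = 2, maximum P = 110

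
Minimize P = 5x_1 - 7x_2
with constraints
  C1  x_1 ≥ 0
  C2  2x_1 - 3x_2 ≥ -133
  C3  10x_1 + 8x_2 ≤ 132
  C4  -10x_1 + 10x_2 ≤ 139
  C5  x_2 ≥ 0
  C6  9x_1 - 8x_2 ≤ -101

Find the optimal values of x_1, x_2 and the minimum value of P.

x_1 = 52/45, x_2 = 271/18, minimum P = -1793/18

Corner points and P = 5x_1 - 7x_2:
  (0, 139/10) → P = -973/10
  (0, 101/8) → P = -707/8
  (52/45, 271/18) → P = -1793/18
  (31/19, 1099/76) → P = -7073/76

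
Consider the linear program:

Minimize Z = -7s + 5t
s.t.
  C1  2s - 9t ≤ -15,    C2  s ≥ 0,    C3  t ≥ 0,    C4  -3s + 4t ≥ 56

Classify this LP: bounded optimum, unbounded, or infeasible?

unbounded

From the feasible point (0, 14), moving in the direction (4, 3) keeps every constraint satisfied while Z decreases without bound.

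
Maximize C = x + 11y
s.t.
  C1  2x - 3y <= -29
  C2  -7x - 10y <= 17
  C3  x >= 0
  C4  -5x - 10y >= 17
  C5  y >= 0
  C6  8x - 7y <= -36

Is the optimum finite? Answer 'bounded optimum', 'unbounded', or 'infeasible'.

The boundaries 2x - 3y = -29 and x = 0 meet at (0, 29/3), but that point violates -5x - 10y ≥ 17. Every candidate vertex is excluded by some other constraint, so the feasible region is empty.

infeasible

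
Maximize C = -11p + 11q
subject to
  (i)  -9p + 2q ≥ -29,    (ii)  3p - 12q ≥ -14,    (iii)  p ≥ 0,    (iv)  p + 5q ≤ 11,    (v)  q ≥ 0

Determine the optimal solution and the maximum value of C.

p = 0, q = 7/6, maximum C = 77/6

Extreme points and C = -11p + 11q:
  (167/47, 70/47) → C = -1067/47
  (29/9, 0) → C = -319/9
  (0, 7/6) → C = 77/6
  (62/27, 47/27) → C = -55/9
  (0, 0) → C = 0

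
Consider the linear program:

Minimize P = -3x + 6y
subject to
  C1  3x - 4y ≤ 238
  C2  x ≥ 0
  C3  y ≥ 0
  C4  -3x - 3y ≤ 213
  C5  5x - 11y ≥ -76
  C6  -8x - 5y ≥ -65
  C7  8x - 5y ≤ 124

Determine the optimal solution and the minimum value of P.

x = 65/8, y = 0, minimum P = -195/8

Corner points and P = -3x + 6y:
  (0, 0) → P = 0
  (0, 76/11) → P = 456/11
  (65/8, 0) → P = -195/8
  (335/113, 933/113) → P = 4593/113

The binding constraints are y = 0 and -8x - 5y = -65.
Solving simultaneously gives x = 65/8, y = 0.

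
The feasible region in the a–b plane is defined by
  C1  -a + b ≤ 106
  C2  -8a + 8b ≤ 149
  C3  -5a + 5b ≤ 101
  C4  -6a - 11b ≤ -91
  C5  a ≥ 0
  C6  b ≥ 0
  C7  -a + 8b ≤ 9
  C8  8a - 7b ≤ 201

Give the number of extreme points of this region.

4

The feasible vertices (each the meet of two boundaries and inside every other half-plane) are:
  (91/6, 0)
  (629/59, 145/59)
  (201/8, 0)
  (557/19, 91/19)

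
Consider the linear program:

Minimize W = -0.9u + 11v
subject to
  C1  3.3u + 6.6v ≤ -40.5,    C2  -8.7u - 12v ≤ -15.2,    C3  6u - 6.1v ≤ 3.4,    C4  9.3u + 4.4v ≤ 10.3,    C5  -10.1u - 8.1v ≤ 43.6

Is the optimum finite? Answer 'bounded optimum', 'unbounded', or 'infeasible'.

The boundaries -8.7u - 12v = -15.2 and 9.3u + 4.4v = 10.3 meet at (1418/1833, 1725/2444), but that point violates 3.3u + 6.6v ≤ -40.5. Every candidate vertex is excluded by some other constraint, so the feasible region is empty.

infeasible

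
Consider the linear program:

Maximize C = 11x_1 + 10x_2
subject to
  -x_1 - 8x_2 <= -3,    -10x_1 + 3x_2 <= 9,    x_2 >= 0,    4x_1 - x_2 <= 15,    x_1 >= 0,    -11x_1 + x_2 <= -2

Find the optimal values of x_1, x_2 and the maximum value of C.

x_1 = 27, x_2 = 93, maximum C = 1227

The optimum lies where -10x_1 + 3x_2 = 9 and 4x_1 - x_2 = 15.
Solving simultaneously gives x_1 = 27, x_2 = 93.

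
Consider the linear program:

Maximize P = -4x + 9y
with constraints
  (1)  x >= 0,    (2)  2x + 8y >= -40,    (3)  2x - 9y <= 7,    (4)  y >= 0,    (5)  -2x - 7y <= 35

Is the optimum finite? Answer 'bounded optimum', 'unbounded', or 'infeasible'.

From the feasible point (0, 0), moving in the direction (0, 1) keeps every constraint satisfied while P increases without bound.

unbounded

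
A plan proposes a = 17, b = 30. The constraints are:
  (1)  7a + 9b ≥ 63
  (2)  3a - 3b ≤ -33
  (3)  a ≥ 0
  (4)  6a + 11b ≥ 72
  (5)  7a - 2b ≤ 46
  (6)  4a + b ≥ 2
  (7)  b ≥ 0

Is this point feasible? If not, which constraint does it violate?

Constraint (5): 7a - 2b = 59, which is not ≤ 46. All other constraints are satisfied.

not feasible — violates (5)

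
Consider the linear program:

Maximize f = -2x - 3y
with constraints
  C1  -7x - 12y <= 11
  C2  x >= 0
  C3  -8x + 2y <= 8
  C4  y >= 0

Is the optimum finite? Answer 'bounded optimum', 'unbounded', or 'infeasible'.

Extreme points and f = -2x - 3y:
  (0, 4) → f = -12
  (0, 0) → f = 0
The feasible region has finitely many vertices and no improving ray; the maximum is 0 at (0, 0).

bounded optimum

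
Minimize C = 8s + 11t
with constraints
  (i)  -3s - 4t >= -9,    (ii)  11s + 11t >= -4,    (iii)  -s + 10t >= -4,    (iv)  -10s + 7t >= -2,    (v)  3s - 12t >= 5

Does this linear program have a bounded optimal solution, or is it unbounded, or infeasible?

The boundaries -3s - 4t = -9 and 11s + 11t = -4 meet at (-115/11, 111/11), but that point violates 3s - 12t ≥ 5. Every candidate vertex is excluded by some other constraint, so the feasible region is empty.

infeasible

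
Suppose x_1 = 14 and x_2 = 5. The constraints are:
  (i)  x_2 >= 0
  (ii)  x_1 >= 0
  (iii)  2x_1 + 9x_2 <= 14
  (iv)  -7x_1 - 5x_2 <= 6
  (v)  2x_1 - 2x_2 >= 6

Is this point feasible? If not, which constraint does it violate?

not feasible — violates (iii)

Constraint (iii): 2x_1 + 9x_2 = 73, which is not ≤ 14. All other constraints are satisfied.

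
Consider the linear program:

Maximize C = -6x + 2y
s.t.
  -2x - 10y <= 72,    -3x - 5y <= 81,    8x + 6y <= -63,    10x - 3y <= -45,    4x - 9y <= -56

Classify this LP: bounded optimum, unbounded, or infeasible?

unbounded

From the feasible point (-45/2, -27/10), moving in the direction (-6, 8) keeps every constraint satisfied while C increases without bound.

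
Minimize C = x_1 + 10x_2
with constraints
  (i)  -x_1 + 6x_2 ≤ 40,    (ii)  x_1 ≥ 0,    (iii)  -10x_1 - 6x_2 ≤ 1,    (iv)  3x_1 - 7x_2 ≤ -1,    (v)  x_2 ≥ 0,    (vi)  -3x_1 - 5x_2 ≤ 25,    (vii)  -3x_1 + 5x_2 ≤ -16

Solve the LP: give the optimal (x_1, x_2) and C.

x_1 = 39/2, x_2 = 17/2, minimum C = 209/2

Corner points and C = x_1 + 10x_2:
  (274/11, 119/11) → C = 1464/11
  (296/13, 136/13) → C = 1656/13
  (39/2, 17/2) → C = 209/2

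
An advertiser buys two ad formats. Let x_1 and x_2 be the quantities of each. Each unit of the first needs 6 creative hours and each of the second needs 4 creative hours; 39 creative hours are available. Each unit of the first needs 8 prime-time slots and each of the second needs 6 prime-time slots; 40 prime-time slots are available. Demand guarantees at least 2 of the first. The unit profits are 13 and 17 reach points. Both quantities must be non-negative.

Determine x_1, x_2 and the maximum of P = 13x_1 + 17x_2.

Extreme points and P = 13x_1 + 17x_2:
  (5, 0) → P = 65
  (2, 0) → P = 26
  (2, 4) → P = 94

The optimum lies where 8x_1 + 6x_2 = 40 and x_1 = 2.
Solving simultaneously gives x_1 = 2, x_2 = 4.

x_1 = 2, x_2 = 4, maximum P = 94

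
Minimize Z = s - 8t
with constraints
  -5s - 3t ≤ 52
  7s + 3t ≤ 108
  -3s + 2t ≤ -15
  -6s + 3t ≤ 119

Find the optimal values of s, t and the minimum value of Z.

Feasible corners and Z = s - 8t:
  (80, -452/3) → Z = 3856/3
  (-59/19, -231/19) → Z = 1789/19
  (261/23, 219/23) → Z = -1491/23

At the optimal vertex, 7s + 3t = 108 and -3s + 2t = -15.
Solving simultaneously gives s = 261/23, t = 219/23.

s = 261/23, t = 219/23, minimum Z = -1491/23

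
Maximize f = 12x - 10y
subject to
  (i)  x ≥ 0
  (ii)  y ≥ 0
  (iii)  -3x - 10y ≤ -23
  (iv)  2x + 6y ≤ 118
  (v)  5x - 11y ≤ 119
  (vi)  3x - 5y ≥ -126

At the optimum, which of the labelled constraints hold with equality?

Extreme points and f = 12x - 10y:
  (0, 23/10) → f = -23
  (0, 59/3) → f = -590/3
  (23/3, 0) → f = 92
  (119/5, 0) → f = 1428/5
  (503/13, 88/13) → f = 5156/13

The maximum is at (503/13, 88/13). Substituting into each constraint, equality holds for (iv) and (v); the remaining constraints have slack.

(iv) and (v)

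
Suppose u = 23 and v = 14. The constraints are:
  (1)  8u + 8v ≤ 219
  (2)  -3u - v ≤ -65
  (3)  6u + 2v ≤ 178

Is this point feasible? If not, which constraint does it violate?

Constraint (1): 8u + 8v = 296, which is not ≤ 219. All other constraints are satisfied.

not feasible — violates (1)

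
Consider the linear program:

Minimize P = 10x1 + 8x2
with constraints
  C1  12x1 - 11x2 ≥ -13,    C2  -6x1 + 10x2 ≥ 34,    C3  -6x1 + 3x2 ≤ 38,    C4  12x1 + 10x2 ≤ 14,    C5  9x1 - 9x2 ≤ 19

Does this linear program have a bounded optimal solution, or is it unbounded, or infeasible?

infeasible

The boundaries 12x1 - 11x2 = -13 and -6x1 + 10x2 = 34 meet at (122/27, 55/9), but that point violates 12x1 + 10x2 ≤ 14. Every candidate vertex is excluded by some other constraint, so the feasible region is empty.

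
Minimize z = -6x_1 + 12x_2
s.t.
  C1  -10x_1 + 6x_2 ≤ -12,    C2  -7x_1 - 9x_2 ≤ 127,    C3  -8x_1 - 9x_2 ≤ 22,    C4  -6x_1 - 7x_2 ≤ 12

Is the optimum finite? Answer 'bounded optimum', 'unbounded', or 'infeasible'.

From the feasible point (6/53, -96/53), moving in the direction (9, -7) keeps every constraint satisfied while z decreases without bound.

unbounded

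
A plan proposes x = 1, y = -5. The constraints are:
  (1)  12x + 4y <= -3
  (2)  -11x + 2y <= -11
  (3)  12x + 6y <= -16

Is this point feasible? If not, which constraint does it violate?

(1): -8 ≤ -3 ✓
(2): -21 ≤ -11 ✓
(3): -18 ≤ -16 ✓

feasible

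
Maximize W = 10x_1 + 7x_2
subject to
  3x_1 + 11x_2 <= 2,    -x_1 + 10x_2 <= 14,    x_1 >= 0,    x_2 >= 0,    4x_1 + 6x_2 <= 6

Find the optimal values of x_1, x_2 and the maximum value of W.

x_1 = 2/3, x_2 = 0, maximum W = 20/3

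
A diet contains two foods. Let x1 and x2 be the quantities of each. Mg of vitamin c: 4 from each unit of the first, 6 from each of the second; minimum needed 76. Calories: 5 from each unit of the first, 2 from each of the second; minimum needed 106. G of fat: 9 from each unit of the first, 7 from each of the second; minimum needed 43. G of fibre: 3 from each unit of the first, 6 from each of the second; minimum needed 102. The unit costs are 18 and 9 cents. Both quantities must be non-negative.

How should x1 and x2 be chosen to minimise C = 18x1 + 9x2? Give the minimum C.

Feasible corners and C = 18x1 + 9x2:
  (0, 53) → C = 477
  (34, 0) → C = 612
  (18, 8) → C = 396
The feasible region is unbounded (it extends along (0, 1), (1, 0)), but C strictly increases along every unbounded feasible direction, so there is no improving ray and the minimum is attained at a vertex.

The optimum lies where 5x1 + 2x2 = 106 and 3x1 + 6x2 = 102.
Solving simultaneously gives x1 = 18, x2 = 8.

x1 = 18, x2 = 8, minimum C = 396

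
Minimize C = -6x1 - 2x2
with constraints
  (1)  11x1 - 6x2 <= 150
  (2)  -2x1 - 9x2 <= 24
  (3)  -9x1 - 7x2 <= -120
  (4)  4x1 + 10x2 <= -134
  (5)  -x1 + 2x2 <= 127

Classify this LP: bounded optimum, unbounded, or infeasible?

The boundaries 11x1 - 6x2 = 150 and -9x1 - 7x2 = -120 meet at (1770/131, -30/131), but that point violates 4x1 + 10x2 ≤ -134. Every candidate vertex is excluded by some other constraint, so the feasible region is empty.

infeasible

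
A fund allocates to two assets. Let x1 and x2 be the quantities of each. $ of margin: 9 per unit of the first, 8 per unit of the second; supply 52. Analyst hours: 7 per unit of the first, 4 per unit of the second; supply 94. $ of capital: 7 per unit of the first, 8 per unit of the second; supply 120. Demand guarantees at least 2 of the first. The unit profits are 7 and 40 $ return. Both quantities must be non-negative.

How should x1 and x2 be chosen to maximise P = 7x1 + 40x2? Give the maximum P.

x1 = 2, x2 = 17/4, maximum P = 184

Corner points and P = 7x1 + 40x2:
  (52/9, 0) → P = 364/9
  (2, 0) → P = 14
  (2, 17/4) → P = 184

The optimum lies where 9x1 + 8x2 = 52 and x1 = 2.
Solving simultaneously gives x1 = 2, x2 = 17/4.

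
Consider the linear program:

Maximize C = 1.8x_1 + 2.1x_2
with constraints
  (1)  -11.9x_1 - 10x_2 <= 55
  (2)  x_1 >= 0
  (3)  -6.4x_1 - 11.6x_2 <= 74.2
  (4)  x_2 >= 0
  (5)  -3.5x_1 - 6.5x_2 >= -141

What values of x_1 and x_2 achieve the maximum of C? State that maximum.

x_1 = 282/7, x_2 = 0, maximum C = 2538/35

Corner points and C = 1.8x_1 + 2.1x_2:
  (0, 0) → C = 0
  (0, 282/13) → C = 2961/65
  (282/7, 0) → C = 2538/35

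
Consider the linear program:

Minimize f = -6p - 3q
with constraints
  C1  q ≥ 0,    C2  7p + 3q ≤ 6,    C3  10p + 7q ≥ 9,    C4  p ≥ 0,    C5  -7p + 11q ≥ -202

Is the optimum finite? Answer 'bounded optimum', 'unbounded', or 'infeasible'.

bounded optimum

Corner points and f = -6p - 3q:
  (15/19, 3/19) → f = -99/19
  (0, 2) → f = -6
  (0, 9/7) → f = -27/7
The feasible region has finitely many vertices and no improving ray; the minimum is -6 at (0, 2).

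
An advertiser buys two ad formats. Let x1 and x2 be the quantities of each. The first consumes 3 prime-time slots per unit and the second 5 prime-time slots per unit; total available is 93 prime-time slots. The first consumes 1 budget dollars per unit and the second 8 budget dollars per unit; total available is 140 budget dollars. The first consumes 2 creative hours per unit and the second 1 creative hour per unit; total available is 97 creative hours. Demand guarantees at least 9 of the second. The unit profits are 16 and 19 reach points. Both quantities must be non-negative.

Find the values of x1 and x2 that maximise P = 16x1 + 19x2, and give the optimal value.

x1 = 16, x2 = 9, maximum P = 427

Corner points and P = 16x1 + 19x2:
  (0, 35/2) → P = 665/2
  (0, 9) → P = 171
  (44/19, 327/19) → P = 6917/19
  (16, 9) → P = 427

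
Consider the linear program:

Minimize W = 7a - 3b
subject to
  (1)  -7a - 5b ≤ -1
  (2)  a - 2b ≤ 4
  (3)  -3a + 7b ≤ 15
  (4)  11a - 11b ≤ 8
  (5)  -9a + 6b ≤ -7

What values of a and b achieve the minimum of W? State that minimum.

a = 29/33, b = 5/33, minimum W = 188/33

Vertices and W = 7a - 3b:
  (221/44, 189/44) → W = 245/11
  (139/45, 52/15) → W = 101/9
  (29/33, 5/33) → W = 188/33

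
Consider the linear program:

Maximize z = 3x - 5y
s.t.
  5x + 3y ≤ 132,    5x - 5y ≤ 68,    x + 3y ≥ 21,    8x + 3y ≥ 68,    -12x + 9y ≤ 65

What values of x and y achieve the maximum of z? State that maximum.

x = 309/20, y = 37/20, maximum z = 371/10

Vertices and z = 3x - 5y:
  (108/5, 8) → z = 124/5
  (331/27, 1909/81) → z = -6566/81
  (309/20, 37/20) → z = 371/10
  (47/7, 100/21) → z = -11/3
  (139/36, 334/27) → z = -5429/108

The optimum lies where 5x - 5y = 68 and x + 3y = 21.
Solving simultaneously gives x = 309/20, y = 37/20.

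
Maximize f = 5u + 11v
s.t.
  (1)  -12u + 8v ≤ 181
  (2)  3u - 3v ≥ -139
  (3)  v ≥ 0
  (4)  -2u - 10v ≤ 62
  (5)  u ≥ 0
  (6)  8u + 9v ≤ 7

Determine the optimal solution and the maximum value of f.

Feasible corners and f = 5u + 11v:
  (0, 0) → f = 0
  (7/8, 0) → f = 35/8
  (0, 7/9) → f = 77/9

u = 0, v = 7/9, maximum f = 77/9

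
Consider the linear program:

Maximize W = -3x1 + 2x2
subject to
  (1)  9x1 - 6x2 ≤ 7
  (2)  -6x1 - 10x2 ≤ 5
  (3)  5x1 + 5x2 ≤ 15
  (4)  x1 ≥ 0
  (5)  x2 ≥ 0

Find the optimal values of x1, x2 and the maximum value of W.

x1 = 0, x2 = 3, maximum W = 6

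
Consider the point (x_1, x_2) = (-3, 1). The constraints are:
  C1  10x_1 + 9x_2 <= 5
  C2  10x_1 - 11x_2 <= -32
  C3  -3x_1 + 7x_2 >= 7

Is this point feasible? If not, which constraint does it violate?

C1: -21 ≤ 5 ✓
C2: -41 ≤ -32 ✓
C3: 16 ≥ 7 ✓

feasible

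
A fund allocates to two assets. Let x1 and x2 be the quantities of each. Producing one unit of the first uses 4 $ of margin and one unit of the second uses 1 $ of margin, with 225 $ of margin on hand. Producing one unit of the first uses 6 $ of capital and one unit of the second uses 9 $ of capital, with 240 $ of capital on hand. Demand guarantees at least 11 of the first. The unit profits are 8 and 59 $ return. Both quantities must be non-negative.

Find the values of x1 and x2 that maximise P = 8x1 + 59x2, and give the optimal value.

x1 = 11, x2 = 58/3, maximum P = 3686/3

Extreme points and P = 8x1 + 59x2:
  (40, 0) → P = 320
  (11, 0) → P = 88
  (11, 58/3) → P = 3686/3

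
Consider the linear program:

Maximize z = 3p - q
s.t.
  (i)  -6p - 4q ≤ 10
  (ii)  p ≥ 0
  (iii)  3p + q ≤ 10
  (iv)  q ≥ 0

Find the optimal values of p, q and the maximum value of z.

p = 10/3, q = 0, maximum z = 10

Vertices and z = 3p - q:
  (0, 10) → z = -10
  (0, 0) → z = 0
  (10/3, 0) → z = 10

At the optimal vertex, 3p + q = 10 and q = 0.
Solving simultaneously gives p = 10/3, q = 0.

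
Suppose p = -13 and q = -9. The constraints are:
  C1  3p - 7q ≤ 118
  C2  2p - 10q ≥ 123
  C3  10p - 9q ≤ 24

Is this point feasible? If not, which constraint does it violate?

Constraint C2: 2p - 10q = 64, which is not ≥ 123. All other constraints are satisfied.

not feasible — violates C2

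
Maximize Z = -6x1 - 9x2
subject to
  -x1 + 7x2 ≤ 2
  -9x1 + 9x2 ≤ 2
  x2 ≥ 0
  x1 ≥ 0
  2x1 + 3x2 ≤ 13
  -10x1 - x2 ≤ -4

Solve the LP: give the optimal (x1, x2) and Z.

x1 = 2/5, x2 = 0, maximum Z = -12/5

Corner points and Z = -6x1 - 9x2:
  (5, 1) → Z = -39
  (26/71, 24/71) → Z = -372/71
  (13/2, 0) → Z = -39
  (2/5, 0) → Z = -12/5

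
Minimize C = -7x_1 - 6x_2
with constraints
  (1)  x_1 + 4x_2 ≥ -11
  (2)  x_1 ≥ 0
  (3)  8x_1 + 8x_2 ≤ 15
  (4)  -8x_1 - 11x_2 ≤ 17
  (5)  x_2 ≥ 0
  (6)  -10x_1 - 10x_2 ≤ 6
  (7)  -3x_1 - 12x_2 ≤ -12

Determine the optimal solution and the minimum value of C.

x_1 = 7/6, x_2 = 17/24, minimum C = -149/12

Vertices and C = -7x_1 - 6x_2:
  (0, 15/8) → C = -45/4
  (0, 1) → C = -6
  (7/6, 17/24) → C = -149/12

The optimum lies where 8x_1 + 8x_2 = 15 and -3x_1 - 12x_2 = -12.
Solving simultaneously gives x_1 = 7/6, x_2 = 17/24.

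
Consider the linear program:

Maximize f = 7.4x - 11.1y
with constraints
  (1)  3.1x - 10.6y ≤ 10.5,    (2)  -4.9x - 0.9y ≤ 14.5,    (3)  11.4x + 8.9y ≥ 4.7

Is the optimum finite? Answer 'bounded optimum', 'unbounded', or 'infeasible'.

From the feasible point (14327/14843, -10513/14843), moving in the direction (10.6, 3.1) keeps every constraint satisfied while f increases without bound.

unbounded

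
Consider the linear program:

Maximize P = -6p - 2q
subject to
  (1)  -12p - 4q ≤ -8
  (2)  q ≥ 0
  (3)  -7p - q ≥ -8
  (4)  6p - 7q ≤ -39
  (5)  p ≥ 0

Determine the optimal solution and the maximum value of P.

Vertices and P = -6p - 2q:
  (17/55, 321/55) → P = -744/55
  (0, 8) → P = -16
  (0, 39/7) → P = -78/7

The optimum lies where 6p - 7q = -39 and p = 0.
Solving simultaneously gives p = 0, q = 39/7.

p = 0, q = 39/7, maximum P = -78/7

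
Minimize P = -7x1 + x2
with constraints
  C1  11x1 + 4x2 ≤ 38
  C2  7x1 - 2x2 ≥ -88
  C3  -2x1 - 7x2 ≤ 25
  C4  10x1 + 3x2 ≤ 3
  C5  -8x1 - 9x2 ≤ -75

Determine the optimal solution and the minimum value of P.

Corner points and P = -7x1 + x2:
  (-258/41, 901/41) → P = 2707/41
  (-642/79, 1229/79) → P = 5723/79
  (-3, 11) → P = 32

At the optimal vertex, 10x1 + 3x2 = 3 and -8x1 - 9x2 = -75.
Solving simultaneously gives x1 = -3, x2 = 11.

x1 = -3, x2 = 11, minimum P = 32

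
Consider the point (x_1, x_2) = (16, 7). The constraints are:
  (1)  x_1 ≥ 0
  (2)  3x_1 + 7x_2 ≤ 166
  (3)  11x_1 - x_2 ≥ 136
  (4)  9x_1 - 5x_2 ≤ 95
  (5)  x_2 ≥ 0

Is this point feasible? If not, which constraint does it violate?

not feasible — violates (4)

Constraint (4): 9x_1 - 5x_2 = 109, which is not ≤ 95. All other constraints are satisfied.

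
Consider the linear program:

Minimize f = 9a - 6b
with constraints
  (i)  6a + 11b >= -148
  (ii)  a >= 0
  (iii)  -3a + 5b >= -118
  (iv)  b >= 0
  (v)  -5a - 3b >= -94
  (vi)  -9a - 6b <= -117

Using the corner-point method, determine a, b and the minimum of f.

Vertices and f = 9a - 6b:
  (0, 94/3) → f = -188
  (0, 39/2) → f = -117
  (94/5, 0) → f = 846/5
  (13, 0) → f = 117

a = 0, b = 94/3, minimum f = -188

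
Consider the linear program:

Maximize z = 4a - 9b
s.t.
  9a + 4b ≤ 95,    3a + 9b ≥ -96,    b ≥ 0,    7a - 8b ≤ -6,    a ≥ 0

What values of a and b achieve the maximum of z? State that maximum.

Corner points and z = 4a - 9b:
  (184/25, 719/100) → z = -3527/100
  (0, 95/4) → z = -855/4
  (0, 3/4) → z = -27/4

a = 0, b = 3/4, maximum z = -27/4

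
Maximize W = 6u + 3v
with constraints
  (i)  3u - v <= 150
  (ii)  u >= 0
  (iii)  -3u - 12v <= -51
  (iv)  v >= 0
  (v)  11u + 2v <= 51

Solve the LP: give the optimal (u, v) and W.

u = 0, v = 51/2, maximum W = 153/2

Extreme points and W = 6u + 3v:
  (0, 17/4) → W = 51/4
  (0, 51/2) → W = 153/2
  (85/21, 68/21) → W = 34

The optimum lies where u = 0 and 11u + 2v = 51.
Solving simultaneously gives u = 0, v = 51/2.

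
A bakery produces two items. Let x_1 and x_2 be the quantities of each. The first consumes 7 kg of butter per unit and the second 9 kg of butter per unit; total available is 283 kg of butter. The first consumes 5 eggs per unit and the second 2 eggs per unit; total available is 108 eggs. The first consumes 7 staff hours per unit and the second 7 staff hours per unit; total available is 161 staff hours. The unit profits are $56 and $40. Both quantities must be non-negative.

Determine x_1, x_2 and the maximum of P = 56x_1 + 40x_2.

Feasible corners and P = 56x_1 + 40x_2:
  (0, 0) → P = 0
  (0, 23) → P = 920
  (108/5, 0) → P = 6048/5
  (62/3, 7/3) → P = 3752/3

The binding constraints are 5x_1 + 2x_2 = 108 and 7x_1 + 7x_2 = 161.
Solving simultaneously gives x_1 = 62/3, x_2 = 7/3.

x_1 = 62/3, x_2 = 7/3, maximum P = 3752/3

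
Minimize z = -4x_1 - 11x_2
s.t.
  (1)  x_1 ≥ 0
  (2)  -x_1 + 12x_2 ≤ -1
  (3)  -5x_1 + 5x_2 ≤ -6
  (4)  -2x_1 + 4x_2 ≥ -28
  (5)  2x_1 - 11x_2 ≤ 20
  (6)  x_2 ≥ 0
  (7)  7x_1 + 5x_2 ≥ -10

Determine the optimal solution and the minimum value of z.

Extreme points and z = -4x_1 - 11x_2:
  (67/55, 1/55) → z = -279/55
  (83/5, 13/10) → z = -807/10
  (6/5, 0) → z = -24/5
  (114/7, 8/7) → z = -544/7
  (10, 0) → z = -40

At the optimal vertex, -x_1 + 12x_2 = -1 and -2x_1 + 4x_2 = -28.
Solving simultaneously gives x_1 = 83/5, x_2 = 13/10.

x_1 = 83/5, x_2 = 13/10, minimum z = -807/10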